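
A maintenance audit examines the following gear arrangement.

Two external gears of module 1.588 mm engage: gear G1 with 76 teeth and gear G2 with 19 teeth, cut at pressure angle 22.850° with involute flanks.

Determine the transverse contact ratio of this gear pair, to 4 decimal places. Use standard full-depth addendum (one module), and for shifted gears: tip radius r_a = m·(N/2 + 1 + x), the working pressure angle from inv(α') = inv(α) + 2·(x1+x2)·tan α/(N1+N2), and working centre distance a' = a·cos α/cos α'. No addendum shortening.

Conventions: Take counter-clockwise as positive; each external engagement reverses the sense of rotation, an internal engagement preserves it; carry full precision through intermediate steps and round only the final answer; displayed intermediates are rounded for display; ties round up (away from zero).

1.5614

recognized (one external pair, fixed centres): single-mesh tooth geometry, m = 1.588, N1 = 76, N2 = 19
base radii: r_b1 = 55.608482, r_b2 = 13.902121
tip radii: r_a1 = 61.932000, r_a2 = 16.674000
no profile shift: α' = α, a' = a
action lengths: √(r_a1²−r_b1²) = 27.262966, √(r_a2²−r_b2²) = 9.206157
base pitch p_b = π·m·cos α = 4.597347
CR = (27.262966 + 9.206157 − 75.430000·sin 22.85000°)/4.597347 = 1.561368
contact ratio ≈ 1.5614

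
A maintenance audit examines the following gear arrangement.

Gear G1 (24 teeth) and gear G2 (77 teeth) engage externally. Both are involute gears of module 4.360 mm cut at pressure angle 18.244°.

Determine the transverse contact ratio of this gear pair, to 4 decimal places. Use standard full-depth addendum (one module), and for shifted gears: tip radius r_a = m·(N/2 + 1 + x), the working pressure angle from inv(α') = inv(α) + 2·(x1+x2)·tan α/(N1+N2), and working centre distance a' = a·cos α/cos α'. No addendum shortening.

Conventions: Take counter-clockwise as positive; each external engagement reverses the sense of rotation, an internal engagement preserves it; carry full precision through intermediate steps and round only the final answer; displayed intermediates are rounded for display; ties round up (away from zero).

recognized (one external pair, fixed centres): single-mesh tooth geometry, m = 4.360, N1 = 24, N2 = 77
base radii: r_b1 = 49.689974, r_b2 = 159.421999
tip radii: r_a1 = 56.680000, r_a2 = 172.220000
no profile shift: α' = α, a' = a
action lengths: √(r_a1²−r_b1²) = 27.267726, √(r_a2²−r_b2²) = 65.148711
base pitch p_b = π·m·cos α = 13.008805
CR = (27.267726 + 65.148711 − 220.180000·sin 18.24400°)/13.008805 = 1.805387
contact ratio ≈ 1.8054

1.8054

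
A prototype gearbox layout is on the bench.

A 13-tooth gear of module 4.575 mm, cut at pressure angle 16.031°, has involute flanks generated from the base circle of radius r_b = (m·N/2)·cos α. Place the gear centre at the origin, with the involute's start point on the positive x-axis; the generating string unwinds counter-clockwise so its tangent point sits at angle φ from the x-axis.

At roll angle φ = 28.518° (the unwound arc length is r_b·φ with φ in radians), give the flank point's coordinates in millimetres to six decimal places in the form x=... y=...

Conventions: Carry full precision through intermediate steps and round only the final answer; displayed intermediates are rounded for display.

recognized (one wheel, involute flank): single-mesh tooth geometry, m = 4.575, N = 13
pitch radius r_p = m·N/2 = 4.575·13/2 = 29.737500
base radius r_b = r_p·cos α = 29.737500·cos 16.031° = 28.581081
roll angle φ = 28.518° = 0.49773300 rad
x = r_b·(cos φ + φ·sin φ) = 31.905124
y = r_b·(sin φ − φ·cos φ) = 1.145907

x=31.905124 y=1.145907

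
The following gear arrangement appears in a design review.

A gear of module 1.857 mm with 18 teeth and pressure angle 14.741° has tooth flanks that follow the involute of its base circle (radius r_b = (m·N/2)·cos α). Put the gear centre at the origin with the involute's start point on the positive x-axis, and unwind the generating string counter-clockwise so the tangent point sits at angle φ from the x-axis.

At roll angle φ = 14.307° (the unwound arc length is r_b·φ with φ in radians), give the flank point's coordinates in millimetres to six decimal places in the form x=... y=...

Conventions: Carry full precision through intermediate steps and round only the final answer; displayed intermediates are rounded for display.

recognized (one wheel, involute flank): single-mesh tooth geometry, m = 1.857, N = 18
pitch radius r_p = m·N/2 = 1.857·18/2 = 16.713000
base radius r_b = r_p·cos α = 16.713000·cos 14.741° = 16.162907
roll angle φ = 14.307° = 0.24970426 rad
x = r_b·(cos φ + φ·sin φ) = 16.658976
y = r_b·(sin φ − φ·cos φ) = 0.083362

x=16.658976 y=0.083362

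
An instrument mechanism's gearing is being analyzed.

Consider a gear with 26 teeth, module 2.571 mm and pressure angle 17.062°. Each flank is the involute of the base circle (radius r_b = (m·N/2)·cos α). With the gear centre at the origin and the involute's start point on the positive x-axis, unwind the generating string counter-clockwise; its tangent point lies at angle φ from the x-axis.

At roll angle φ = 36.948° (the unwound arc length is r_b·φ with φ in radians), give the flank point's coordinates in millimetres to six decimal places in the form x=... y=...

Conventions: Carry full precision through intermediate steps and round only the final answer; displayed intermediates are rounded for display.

topology: single-mesh involute geometry — m = 2.571, N = 26
pitch radius r_p = m·N/2 = 2.571·26/2 = 33.423000
base radius r_b = r_p·cos α = 33.423000·cos 17.062° = 31.951981
roll angle φ = 36.948° = 0.64486425 rad
x = r_b·(cos φ + φ·sin φ) = 37.920700
y = r_b·(sin φ − φ·cos φ) = 2.739130

x=37.920700 y=2.739130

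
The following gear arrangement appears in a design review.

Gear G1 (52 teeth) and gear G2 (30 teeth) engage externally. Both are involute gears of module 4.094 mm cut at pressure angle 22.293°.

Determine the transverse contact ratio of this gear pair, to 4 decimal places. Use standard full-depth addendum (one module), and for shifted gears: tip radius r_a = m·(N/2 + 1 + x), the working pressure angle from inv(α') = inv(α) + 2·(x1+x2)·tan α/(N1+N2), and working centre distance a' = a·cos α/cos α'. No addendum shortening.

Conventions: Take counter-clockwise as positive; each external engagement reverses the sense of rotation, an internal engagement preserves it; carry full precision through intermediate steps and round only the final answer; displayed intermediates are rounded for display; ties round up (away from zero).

class = single-mesh tooth geometry [involute pair 52T × 30T, m = 4.094]
base radii: r_b1 = 98.487957, r_b2 = 56.819975
tip radii: r_a1 = 110.538000, r_a2 = 65.504000
no profile shift: α' = α, a' = a
action lengths: √(r_a1²−r_b1²) = 50.187366, √(r_a2²−r_b2²) = 32.592398
base pitch p_b = π·m·cos α = 11.900348
CR = (50.187366 + 32.592398 − 167.854000·sin 22.29300°)/11.900348 = 1.605458
contact ratio ≈ 1.6055

1.6055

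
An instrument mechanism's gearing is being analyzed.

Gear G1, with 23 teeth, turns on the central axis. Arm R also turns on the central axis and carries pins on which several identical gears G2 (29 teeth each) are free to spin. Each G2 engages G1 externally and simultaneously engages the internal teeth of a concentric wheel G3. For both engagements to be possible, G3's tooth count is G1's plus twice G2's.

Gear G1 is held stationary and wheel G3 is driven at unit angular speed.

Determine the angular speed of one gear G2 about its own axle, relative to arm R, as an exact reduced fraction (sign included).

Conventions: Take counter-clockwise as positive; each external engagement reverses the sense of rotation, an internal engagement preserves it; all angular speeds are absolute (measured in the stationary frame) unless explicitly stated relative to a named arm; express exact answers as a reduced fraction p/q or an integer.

planetary set (23T centre, 29T on arm, 81T internal) — Willis relation
ring teeth: 23 + 2·29 = 81
23(ω_sun−ω_arm) = −81(ω_ring−ω_arm),  ω_sun = 0, ω_ring = 1
23(0−ω_arm) = −81(1−ω_arm)  ⇒  104·ω_arm = 81  ⇒  ω_arm = 81/104
sun–planet mesh: 23·(0−81/104) = −29·(ω_p−ω_arm)  ⇒  ω_p−ω_arm = 1863/3016
exact speed ratio = 1863/3016

1863/3016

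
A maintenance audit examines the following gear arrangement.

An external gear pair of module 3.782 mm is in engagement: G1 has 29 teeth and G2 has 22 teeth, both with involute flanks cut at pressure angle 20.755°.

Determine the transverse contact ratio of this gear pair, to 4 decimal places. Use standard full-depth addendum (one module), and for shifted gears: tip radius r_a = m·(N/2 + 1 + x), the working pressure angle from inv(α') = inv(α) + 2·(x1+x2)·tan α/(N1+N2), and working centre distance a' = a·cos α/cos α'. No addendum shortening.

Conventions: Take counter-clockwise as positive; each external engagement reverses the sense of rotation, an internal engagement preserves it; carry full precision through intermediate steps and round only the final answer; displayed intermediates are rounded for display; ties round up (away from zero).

topology: single-mesh involute geometry — m = 3.782, 29T/22T pair
base radii: r_b1 = 51.280184, r_b2 = 38.902209
tip radii: r_a1 = 58.621000, r_a2 = 45.384000
no profile shift: α' = α, a' = a
action lengths: √(r_a1²−r_b1²) = 28.403598, √(r_a2²−r_b2²) = 23.373610
base pitch p_b = π·m·cos α = 11.110445
CR = (28.403598 + 23.373610 − 96.441000·sin 20.75500°)/11.110445 = 1.584199
contact ratio ≈ 1.5842

1.5842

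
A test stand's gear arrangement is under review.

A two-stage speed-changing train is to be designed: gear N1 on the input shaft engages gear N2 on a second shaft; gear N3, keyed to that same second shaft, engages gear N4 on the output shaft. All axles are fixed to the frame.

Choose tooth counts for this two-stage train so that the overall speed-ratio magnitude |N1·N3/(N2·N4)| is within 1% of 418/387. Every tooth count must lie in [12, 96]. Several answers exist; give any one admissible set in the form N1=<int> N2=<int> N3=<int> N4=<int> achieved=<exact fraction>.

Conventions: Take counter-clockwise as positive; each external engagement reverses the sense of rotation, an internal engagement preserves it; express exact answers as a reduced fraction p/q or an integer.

N1=19 N2=18 N3=44 N4=43 achieved=418/387

2-stage fixed-axis compound train for ratio 418/387
target = 418/387 in lowest terms: an exact hit needs N1·N3 = k·418 and N2·N4 = k·387 for one integer k, every count in [12, 96]; additionally prefer no 1:1 stage (N1 ≠ N2, N3 ≠ N4)
k = 1: no 1:1-free in-range split of k·418 and k·387 into factor pairs; take k = 2
k = 2: N1·N3 = 836 = 19·44, N2·N4 = 774 = 18·43
achieved = 19·44/(18·43) = 418/387; |achieved − target| = 0 ≤ 209/19350 ✓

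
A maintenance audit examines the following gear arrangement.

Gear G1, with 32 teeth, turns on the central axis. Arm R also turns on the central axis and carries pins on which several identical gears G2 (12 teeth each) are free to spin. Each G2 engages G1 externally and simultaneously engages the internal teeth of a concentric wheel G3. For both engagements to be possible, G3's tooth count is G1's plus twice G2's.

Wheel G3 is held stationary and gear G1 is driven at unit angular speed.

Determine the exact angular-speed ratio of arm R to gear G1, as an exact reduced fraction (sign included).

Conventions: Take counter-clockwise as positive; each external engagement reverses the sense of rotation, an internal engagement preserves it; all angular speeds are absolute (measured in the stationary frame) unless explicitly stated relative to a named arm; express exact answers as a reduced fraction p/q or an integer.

4/11

topology: planetary set — G1 32T / G2 12T / G3 56T, arm = carrier (Willis)
ring teeth: 32 + 2·12 = 56
32(ω_sun−ω_arm) = −56(ω_ring−ω_arm),  ω_ring = 0, ω_sun = 1
32(1−ω_arm) = −56(0−ω_arm)  ⇒  88·ω_arm = 32  ⇒  ω_arm = 4/11
ω_out/ω_in = 4/11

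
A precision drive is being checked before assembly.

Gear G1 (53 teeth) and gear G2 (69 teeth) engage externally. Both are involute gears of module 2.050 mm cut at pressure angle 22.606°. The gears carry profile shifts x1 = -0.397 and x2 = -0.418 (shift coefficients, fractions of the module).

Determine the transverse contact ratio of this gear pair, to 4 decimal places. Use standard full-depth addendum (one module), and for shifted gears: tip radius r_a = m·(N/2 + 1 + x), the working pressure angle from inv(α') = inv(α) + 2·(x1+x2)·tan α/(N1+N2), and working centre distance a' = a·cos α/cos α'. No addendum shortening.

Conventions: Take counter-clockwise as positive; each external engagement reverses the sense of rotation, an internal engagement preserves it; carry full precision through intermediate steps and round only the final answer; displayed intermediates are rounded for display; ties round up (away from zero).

1.8063

class = single-mesh tooth geometry [involute pair 53T × 69T, m = 2.050]
base radii: r_b1 = 50.151209, r_b2 = 65.291196
tip radii: r_a1 = 55.561150, r_a2 = 71.918100
inv(α') = inv(22.606°) + 2·(-0.397-0.418)·tan α/(53+69) = 0.01627042  ⇒  α' = 20.57277°
a' = a·cos α / cos α' = 125.0500·cos 22.606°/cos 20.57277° = 123.306046
action lengths: √(r_a1²−r_b1²) = 23.914382, √(r_a2²−r_b2²) = 30.154151
base pitch p_b = π·m·cos α = 5.945459
CR = (23.914382 + 30.154151 − 123.306046·sin 20.57277°)/5.945459 = 1.806284
contact ratio ≈ 1.8063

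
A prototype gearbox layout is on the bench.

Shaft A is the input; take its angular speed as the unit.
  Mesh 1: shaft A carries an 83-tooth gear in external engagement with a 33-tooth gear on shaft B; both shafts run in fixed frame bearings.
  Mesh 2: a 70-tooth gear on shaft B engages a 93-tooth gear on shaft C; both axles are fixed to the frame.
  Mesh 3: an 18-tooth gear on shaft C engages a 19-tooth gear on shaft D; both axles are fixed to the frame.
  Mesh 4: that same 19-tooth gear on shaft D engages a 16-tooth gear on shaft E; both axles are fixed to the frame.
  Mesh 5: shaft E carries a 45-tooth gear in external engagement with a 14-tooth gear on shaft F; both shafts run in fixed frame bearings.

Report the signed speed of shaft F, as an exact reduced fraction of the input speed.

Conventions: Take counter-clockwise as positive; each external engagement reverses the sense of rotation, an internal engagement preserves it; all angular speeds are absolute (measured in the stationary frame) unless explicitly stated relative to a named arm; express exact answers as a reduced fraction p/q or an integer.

5-mesh fixed-axis compound train (all bearings frame-fixed)
mesh 1 [83T→33T]: |ω|/ω_in = 1×83/33 = 83/33, sense flips to −
mesh 2 [70T→93T]: |ω|/ω_in = (83/33)×70/93 = 5810/3069, sense flips to +
mesh 3 [18T→19T]: |ω|/ω_in = (5810/3069)×18/19 = 11620/6479, sense flips to −
mesh 4 [19T→16T]: |ω|/ω_in = (11620/6479)×19/16 = 2905/1364, sense flips to +
mesh 5 [45T→14T]: |ω|/ω_in = (2905/1364)×45/14 = 18675/2728, sense flips to −
signed output speed (× input speed) = -18675/2728

-18675/2728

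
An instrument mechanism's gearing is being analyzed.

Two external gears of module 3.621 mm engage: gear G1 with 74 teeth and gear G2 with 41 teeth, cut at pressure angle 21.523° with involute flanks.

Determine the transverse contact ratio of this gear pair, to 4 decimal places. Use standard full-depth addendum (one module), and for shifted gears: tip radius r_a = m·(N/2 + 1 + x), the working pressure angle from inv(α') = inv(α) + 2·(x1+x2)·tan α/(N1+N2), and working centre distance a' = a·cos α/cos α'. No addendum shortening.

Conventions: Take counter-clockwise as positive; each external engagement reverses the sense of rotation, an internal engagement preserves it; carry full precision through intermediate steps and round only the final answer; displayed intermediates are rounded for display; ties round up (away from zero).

1.6884

class = single-mesh tooth geometry [involute pair 74T × 41T, m = 3.621]
base radii: r_b1 = 124.634833, r_b2 = 69.054435
tip radii: r_a1 = 137.598000, r_a2 = 77.851500
no profile shift: α' = α, a' = a
action lengths: √(r_a1²−r_b1²) = 58.304099, √(r_a2²−r_b2²) = 35.949146
base pitch p_b = π·m·cos α = 10.582483
CR = (58.304099 + 35.949146 − 208.207500·sin 21.52300°)/10.582483 = 1.688373
contact ratio ≈ 1.6884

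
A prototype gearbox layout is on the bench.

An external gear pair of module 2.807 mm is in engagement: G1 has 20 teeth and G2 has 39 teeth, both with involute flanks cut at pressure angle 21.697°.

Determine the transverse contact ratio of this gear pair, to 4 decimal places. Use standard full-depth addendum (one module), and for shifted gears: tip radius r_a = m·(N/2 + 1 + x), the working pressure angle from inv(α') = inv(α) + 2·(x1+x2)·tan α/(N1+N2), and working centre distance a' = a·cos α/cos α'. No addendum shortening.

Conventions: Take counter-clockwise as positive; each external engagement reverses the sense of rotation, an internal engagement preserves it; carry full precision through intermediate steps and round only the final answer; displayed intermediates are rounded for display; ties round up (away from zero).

class = single-mesh tooth geometry [involute pair 20T × 39T, m = 2.807]
base radii: r_b1 = 26.081295, r_b2 = 50.858525
tip radii: r_a1 = 30.877000, r_a2 = 57.543500
no profile shift: α' = α, a' = a
action lengths: √(r_a1²−r_b1²) = 16.527407, √(r_a2²−r_b2²) = 26.919600
base pitch p_b = π·m·cos α = 8.193680
CR = (16.527407 + 26.919600 − 82.806500·sin 21.69700°)/8.193680 = 1.566280
contact ratio ≈ 1.5663

1.5663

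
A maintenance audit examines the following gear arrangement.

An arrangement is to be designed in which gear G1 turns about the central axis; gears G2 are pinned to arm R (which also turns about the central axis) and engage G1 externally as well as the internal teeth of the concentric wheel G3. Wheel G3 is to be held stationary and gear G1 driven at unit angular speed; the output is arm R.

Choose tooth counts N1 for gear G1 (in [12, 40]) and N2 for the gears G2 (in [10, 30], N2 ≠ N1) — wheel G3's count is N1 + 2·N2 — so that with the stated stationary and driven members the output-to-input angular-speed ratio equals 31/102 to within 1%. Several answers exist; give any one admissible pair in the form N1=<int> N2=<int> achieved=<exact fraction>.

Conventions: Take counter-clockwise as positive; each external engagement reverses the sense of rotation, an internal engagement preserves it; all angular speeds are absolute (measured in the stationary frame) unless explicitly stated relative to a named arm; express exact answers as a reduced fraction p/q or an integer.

N1=31 N2=20 achieved=31/102

class = planetary set [ratio 31/102 wanted; Willis about the carrier]
Willis with ω_ring = 0: ω_arm/ω_sun = N1/(N1+N3); set equal to 31/102  ⇒  N3/N1 = 1/(31/102) − 1 = 71/31
N3 = N1 + 2·N2  ⇒  N2/N1 = (N3/N1 − 1)/2 = (71/31 − 1)/2 = 20/31
smallest multiple with N1 ≥ 12 and N2 ≥ 10: k = 1  ⇒  N1 = 1·31 = 31, N2 = 1·20 = 20 (N1 ≤ 40, N2 ≤ 30, N2 ≠ N1 ✓), N3 = 31 + 2·20 = 71
check: N1/(N1+N3) with N1 = 31, N3 = 71 gives 31/102; |achieved − target| = 0 ≤ 31/10200 ✓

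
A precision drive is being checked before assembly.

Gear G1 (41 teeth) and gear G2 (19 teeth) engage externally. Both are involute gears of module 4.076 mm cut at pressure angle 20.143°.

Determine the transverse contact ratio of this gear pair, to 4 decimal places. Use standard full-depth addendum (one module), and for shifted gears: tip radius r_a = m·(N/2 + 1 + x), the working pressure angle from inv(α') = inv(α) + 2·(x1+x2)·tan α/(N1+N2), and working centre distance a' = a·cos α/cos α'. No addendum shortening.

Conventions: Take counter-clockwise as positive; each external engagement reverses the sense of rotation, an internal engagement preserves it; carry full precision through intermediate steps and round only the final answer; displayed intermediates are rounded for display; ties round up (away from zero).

class = single-mesh tooth geometry [involute pair 41T × 19T, m = 4.076]
base radii: r_b1 = 78.447265, r_b2 = 36.353610
tip radii: r_a1 = 87.634000, r_a2 = 42.798000
no profile shift: α' = α, a' = a
action lengths: √(r_a1²−r_b1²) = 39.060781, √(r_a2²−r_b2²) = 22.585035
base pitch p_b = π·m·cos α = 12.021920
CR = (39.060781 + 22.585035 − 122.280000·sin 20.14300°)/12.021920 = 1.625110
contact ratio ≈ 1.6251

1.6251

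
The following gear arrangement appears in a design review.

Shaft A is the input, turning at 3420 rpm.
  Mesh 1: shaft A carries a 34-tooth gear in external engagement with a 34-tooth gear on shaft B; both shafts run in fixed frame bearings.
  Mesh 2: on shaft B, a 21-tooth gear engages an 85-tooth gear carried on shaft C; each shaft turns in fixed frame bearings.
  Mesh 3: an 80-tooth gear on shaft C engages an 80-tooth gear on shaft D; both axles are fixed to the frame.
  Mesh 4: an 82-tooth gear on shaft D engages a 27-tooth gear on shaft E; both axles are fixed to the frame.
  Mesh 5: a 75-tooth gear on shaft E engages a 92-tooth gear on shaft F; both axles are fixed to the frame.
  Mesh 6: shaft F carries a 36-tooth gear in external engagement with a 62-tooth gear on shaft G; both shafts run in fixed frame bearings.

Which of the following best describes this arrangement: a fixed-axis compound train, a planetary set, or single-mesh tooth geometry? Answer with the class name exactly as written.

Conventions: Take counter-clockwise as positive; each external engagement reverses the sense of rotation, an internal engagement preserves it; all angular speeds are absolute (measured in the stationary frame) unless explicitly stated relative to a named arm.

class = fixed-axis compound train [6 meshes; 6 ratios multiply, 6 sense flips]
classification: fixed-axis compound train

fixed-axis compound train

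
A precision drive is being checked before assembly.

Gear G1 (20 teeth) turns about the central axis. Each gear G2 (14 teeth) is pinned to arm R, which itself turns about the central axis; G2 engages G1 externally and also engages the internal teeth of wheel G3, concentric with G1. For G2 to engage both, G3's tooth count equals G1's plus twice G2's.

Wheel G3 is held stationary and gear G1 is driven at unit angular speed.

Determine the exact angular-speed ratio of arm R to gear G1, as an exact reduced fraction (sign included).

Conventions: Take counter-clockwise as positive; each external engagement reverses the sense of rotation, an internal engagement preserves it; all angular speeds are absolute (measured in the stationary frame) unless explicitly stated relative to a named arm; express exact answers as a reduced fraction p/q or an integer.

5/17

class = planetary set [G3 = 20+2·14 = 48; Willis about the carrier]
ring teeth: 20 + 2·14 = 48
20(ω_sun−ω_arm) = −48(ω_ring−ω_arm),  ω_ring = 0, ω_sun = 1
20(1−ω_arm) = −48(0−ω_arm)  ⇒  68·ω_arm = 20  ⇒  ω_arm = 5/17
ω_out/ω_in = 5/17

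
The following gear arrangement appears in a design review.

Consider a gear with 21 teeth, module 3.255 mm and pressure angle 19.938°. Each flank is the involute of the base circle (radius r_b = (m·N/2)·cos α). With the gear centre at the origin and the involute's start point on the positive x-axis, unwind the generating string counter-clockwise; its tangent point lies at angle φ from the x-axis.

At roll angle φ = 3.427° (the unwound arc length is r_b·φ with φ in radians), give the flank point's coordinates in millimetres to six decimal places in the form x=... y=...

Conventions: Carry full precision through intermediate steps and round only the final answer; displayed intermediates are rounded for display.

topology: single-mesh involute geometry — m = 3.255, N = 21
pitch radius r_p = m·N/2 = 3.255·21/2 = 34.177500
base radius r_b = r_p·cos α = 34.177500·cos 19.938° = 32.128975
roll angle φ = 3.427° = 0.05981243 rad
x = r_b·(cos φ + φ·sin φ) = 32.186395
y = r_b·(sin φ − φ·cos φ) = 0.002291

x=32.186395 y=0.002291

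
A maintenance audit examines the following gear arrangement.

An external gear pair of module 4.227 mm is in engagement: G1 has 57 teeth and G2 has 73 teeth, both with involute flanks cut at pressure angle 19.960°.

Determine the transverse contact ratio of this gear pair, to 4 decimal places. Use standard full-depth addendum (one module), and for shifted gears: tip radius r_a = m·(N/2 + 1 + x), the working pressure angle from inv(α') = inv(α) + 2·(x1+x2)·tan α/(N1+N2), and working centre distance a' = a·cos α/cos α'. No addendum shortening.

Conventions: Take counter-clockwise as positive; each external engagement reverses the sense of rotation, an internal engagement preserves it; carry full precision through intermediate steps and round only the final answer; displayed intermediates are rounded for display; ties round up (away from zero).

1.7974

recognized (one external pair, fixed centres): single-mesh tooth geometry, m = 4.227, N1 = 57, N2 = 73
base radii: r_b1 = 113.233038, r_b2 = 145.017750
tip radii: r_a1 = 124.696500, r_a2 = 158.512500
no profile shift: α' = α, a' = a
action lengths: √(r_a1²−r_b1²) = 52.225437, √(r_a2²−r_b2²) = 64.000506
base pitch p_b = π·m·cos α = 12.481827
CR = (52.225437 + 64.000506 − 274.755000·sin 19.96000°)/12.481827 = 1.797371
contact ratio ≈ 1.7974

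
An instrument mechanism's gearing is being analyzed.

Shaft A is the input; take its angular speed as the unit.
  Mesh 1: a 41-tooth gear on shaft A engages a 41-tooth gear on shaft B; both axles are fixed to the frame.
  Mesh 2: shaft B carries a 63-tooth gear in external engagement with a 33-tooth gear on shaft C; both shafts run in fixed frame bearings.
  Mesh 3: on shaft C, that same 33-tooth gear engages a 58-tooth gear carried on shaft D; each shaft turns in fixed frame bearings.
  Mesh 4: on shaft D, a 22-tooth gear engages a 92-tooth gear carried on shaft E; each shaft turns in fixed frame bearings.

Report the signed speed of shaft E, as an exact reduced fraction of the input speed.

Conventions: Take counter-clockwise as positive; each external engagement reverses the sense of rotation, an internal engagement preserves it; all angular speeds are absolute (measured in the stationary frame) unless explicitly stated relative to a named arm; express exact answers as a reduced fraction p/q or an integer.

4-mesh fixed-axis compound train (all bearings frame-fixed)
mesh 1 [41T→41T]: |ω|/ω_in = 1×41/41 = 1, sense flips to −
mesh 2 [63T→33T]: |ω|/ω_in = 1×63/33 = 21/11, sense flips to +
mesh 3 [33T→58T]: |ω|/ω_in = (21/11)×33/58 = 63/58, sense flips to −
mesh 4 [22T→92T]: |ω|/ω_in = (63/58)×22/92 = 693/2668, sense flips to +
signed output speed (× input speed) = 693/2668

693/2668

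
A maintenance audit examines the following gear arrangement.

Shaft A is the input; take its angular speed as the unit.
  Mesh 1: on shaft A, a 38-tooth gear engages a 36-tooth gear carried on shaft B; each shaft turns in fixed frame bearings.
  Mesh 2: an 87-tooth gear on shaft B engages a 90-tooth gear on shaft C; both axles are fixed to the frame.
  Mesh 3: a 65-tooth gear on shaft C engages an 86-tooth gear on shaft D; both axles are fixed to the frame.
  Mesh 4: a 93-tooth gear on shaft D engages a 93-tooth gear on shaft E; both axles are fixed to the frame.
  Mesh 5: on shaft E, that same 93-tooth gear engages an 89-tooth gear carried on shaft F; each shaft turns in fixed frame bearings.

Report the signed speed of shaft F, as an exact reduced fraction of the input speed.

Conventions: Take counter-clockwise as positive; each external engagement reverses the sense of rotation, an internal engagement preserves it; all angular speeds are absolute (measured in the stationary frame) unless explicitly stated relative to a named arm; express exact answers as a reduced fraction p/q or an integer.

5-mesh fixed-axis compound train (all bearings frame-fixed)
mesh 1 [38T→36T]: |ω|/ω_in = 1×38/36 = 19/18, sense flips to −
mesh 2 [87T→90T]: |ω|/ω_in = (19/18)×87/90 = 551/540, sense flips to +
mesh 3 [65T→86T]: |ω|/ω_in = (551/540)×65/86 = 7163/9288, sense flips to −
mesh 4 [93T→93T]: |ω|/ω_in = (7163/9288)×93/93 = 7163/9288, sense flips to +
mesh 5 [93T→89T]: |ω|/ω_in = (7163/9288)×93/89 = 222053/275544, sense flips to −
signed output speed (× input speed) = -222053/275544

-222053/275544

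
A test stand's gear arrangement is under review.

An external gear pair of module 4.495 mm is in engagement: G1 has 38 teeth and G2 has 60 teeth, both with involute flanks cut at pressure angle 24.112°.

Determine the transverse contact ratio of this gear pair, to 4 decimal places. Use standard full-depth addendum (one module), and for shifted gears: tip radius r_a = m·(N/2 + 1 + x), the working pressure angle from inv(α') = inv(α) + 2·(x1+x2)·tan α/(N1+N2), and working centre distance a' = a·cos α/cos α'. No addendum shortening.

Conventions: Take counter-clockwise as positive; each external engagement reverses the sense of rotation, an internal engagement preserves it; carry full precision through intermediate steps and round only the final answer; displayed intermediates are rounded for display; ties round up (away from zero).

1.5615

single-mesh involute tooth geometry (38T engaging 60T at module 4.495)
base radii: r_b1 = 77.953297, r_b2 = 123.084154
tip radii: r_a1 = 89.900000, r_a2 = 139.345000
no profile shift: α' = α, a' = a
action lengths: √(r_a1²−r_b1²) = 44.780503, √(r_a2²−r_b2²) = 65.324728
base pitch p_b = π·m·cos α = 12.889342
CR = (44.780503 + 65.324728 − 220.255000·sin 24.11200°)/12.889342 = 1.561468
contact ratio ≈ 1.5615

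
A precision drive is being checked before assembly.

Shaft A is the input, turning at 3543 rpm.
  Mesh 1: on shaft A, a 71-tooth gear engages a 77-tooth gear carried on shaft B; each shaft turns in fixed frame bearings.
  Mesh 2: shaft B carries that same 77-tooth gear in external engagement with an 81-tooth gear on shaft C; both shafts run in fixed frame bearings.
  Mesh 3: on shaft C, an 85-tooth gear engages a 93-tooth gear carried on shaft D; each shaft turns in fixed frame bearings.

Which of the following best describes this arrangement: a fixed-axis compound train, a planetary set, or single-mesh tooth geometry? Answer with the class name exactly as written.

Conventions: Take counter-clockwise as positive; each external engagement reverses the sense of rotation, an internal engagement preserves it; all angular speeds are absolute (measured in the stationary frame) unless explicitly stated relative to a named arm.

topology: fixed-axis compound train — 3 meshes, A→D
classification: fixed-axis compound train

fixed-axis compound train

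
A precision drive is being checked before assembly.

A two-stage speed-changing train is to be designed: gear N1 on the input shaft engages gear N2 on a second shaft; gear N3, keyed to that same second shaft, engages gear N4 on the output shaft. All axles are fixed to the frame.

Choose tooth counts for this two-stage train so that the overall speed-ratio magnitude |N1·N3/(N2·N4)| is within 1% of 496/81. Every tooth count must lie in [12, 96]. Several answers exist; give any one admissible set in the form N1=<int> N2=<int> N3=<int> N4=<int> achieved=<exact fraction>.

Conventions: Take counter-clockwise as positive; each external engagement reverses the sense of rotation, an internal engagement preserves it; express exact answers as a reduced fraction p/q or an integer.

N1=31 N2=12 N3=64 N4=27 achieved=496/81

topology: fixed-axis compound train — 2 stages, target 496/81
target = 496/81 in lowest terms: an exact hit needs N1·N3 = k·496 and N2·N4 = k·81 for one integer k, every count in [12, 96]; additionally prefer no 1:1 stage (N1 ≠ N2, N3 ≠ N4)
k = 1…3: no 1:1-free in-range split of k·496 and k·81 into factor pairs; take k = 4
k = 4: N1·N3 = 1984 = 31·64, N2·N4 = 324 = 12·27
achieved = 31·64/(12·27) = 496/81; |achieved − target| = 0 ≤ 124/2025 ✓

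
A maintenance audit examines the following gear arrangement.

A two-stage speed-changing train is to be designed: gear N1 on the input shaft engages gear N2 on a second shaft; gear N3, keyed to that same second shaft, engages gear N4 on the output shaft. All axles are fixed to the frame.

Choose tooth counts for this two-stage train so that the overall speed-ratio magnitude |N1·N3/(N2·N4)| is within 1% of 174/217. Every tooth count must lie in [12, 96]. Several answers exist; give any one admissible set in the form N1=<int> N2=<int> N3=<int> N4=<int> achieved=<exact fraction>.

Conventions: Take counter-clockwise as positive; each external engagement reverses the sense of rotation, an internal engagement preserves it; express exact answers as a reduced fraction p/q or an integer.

N1=12 N2=14 N3=29 N4=31 achieved=174/217

2-stage fixed-axis compound train for ratio 174/217
target = 174/217 in lowest terms: an exact hit needs N1·N3 = k·174 and N2·N4 = k·217 for one integer k, every count in [12, 96]; additionally prefer no 1:1 stage (N1 ≠ N2, N3 ≠ N4)
k = 1: no 1:1-free in-range split of k·174 and k·217 into factor pairs; take k = 2
k = 2: N1·N3 = 348 = 12·29, N2·N4 = 434 = 14·31
achieved = 12·29/(14·31) = 174/217; |achieved − target| = 0 ≤ 87/10850 ✓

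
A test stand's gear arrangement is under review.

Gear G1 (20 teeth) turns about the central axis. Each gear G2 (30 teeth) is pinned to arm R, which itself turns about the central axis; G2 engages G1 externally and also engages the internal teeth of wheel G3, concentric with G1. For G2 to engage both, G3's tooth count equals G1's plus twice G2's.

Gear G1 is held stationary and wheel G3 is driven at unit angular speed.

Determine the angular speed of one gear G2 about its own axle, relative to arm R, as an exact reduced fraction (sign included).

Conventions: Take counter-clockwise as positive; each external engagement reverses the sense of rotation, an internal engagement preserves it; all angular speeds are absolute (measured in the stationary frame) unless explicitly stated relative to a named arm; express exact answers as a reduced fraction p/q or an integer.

topology: planetary set — G1 20T / G2 30T / G3 80T, arm = carrier (Willis)
ring teeth: 20 + 2·30 = 80
20(ω_sun−ω_arm) = −80(ω_ring−ω_arm),  ω_sun = 0, ω_ring = 1
20(0−ω_arm) = −80(1−ω_arm)  ⇒  100·ω_arm = 80  ⇒  ω_arm = 4/5
sun–planet mesh: 20·(0−4/5) = −30·(ω_p−ω_arm)  ⇒  ω_p−ω_arm = 8/15
exact speed ratio = 8/15

8/15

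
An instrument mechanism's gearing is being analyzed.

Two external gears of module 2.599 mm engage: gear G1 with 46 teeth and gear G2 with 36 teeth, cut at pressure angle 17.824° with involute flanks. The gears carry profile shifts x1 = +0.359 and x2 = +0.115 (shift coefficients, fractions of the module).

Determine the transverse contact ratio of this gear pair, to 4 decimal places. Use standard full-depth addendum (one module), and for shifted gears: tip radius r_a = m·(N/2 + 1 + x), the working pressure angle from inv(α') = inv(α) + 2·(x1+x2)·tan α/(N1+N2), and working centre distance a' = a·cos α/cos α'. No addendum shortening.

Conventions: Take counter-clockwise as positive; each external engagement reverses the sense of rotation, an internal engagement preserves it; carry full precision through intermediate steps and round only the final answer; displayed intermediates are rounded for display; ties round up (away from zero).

class = single-mesh tooth geometry [involute pair 46T × 36T, m = 2.599]
base radii: r_b1 = 56.907779, r_b2 = 44.536523
tip radii: r_a1 = 63.309041, r_a2 = 49.679885
inv(α') = inv(17.824°) + 2·(+0.359+0.115)·tan α/(46+36) = 0.01415668  ⇒  α' = 19.67077°
a' = a·cos α / cos α' = 106.5590·cos 17.824°/cos 19.67077° = 107.731239
action lengths: √(r_a1²−r_b1²) = 27.740572, √(r_a2²−r_b2²) = 22.013385
base pitch p_b = π·m·cos α = 7.773090
CR = (27.740572 + 22.013385 − 107.731239·sin 19.67077°)/7.773090 = 1.735477
contact ratio ≈ 1.7355

1.7355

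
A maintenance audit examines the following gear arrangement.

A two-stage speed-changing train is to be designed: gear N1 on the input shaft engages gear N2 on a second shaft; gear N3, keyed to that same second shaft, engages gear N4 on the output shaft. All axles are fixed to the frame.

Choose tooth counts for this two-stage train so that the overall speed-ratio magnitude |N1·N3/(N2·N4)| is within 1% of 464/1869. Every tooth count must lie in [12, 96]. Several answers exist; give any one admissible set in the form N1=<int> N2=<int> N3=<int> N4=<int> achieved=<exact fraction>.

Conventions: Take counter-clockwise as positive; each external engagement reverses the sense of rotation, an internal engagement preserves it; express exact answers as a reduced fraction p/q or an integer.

class = fixed-axis compound train [2-stage, 464/1869 wanted]
target = 464/1869 in lowest terms: an exact hit needs N1·N3 = k·464 and N2·N4 = k·1869 for one integer k, every count in [12, 96]; additionally prefer no 1:1 stage (N1 ≠ N2, N3 ≠ N4)
k = 1: N1·N3 = 464 = 16·29, N2·N4 = 1869 = 21·89
achieved = 16·29/(21·89) = 464/1869; |achieved − target| = 0 ≤ 116/46725 ✓

N1=16 N2=21 N3=29 N4=89 achieved=464/1869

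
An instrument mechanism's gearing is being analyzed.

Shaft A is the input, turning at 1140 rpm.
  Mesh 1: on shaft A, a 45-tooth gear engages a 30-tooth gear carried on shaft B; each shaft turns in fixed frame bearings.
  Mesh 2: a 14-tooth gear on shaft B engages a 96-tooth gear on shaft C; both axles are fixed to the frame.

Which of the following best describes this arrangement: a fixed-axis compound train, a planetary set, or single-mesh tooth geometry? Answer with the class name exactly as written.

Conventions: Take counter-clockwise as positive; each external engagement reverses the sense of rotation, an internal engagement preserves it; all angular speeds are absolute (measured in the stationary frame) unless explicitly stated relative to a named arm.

fixed-axis compound train

recognized (3 fixed axles, 2 meshes): fixed-axis compound train
classification: fixed-axis compound train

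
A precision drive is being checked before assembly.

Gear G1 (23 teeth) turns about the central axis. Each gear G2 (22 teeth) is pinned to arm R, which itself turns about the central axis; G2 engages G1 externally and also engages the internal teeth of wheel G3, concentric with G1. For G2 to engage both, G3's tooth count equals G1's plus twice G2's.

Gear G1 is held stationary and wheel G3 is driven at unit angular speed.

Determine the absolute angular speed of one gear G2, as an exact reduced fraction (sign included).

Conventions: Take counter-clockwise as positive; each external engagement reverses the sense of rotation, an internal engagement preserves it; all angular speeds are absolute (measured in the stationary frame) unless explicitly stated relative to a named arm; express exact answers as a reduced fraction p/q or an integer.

67/44

topology: planetary set — G1 23T / G2 22T / G3 67T, arm = carrier (Willis)
ring teeth: 23 + 2·22 = 67
23(ω_sun−ω_arm) = −67(ω_ring−ω_arm),  ω_sun = 0, ω_ring = 1
23(0−ω_arm) = −67(1−ω_arm)  ⇒  90·ω_arm = 67  ⇒  ω_arm = 67/90
sun–planet mesh: 23·(0−67/90) = −22·(ω_p−ω_arm)  ⇒  ω_p−ω_arm = 1541/1980
ω_p = 67/90 + 1541/1980 = 67/44
exact speed ratio = 67/44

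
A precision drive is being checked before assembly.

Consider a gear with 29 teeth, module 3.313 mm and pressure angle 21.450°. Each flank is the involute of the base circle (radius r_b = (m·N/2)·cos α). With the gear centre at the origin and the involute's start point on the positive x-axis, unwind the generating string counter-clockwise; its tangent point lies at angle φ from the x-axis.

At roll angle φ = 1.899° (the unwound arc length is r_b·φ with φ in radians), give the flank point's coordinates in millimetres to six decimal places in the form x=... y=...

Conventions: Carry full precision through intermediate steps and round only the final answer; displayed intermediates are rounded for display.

x=44.735763 y=0.000543

recognized (one wheel, involute flank): single-mesh tooth geometry, m = 3.313, N = 29
pitch radius r_p = m·N/2 = 3.313·29/2 = 48.038500
base radius r_b = r_p·cos α = 48.038500·cos 21.450° = 44.711212
roll angle φ = 1.899° = 0.03314380 rad
x = r_b·(cos φ + φ·sin φ) = 44.735763
y = r_b·(sin φ − φ·cos φ) = 0.000543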